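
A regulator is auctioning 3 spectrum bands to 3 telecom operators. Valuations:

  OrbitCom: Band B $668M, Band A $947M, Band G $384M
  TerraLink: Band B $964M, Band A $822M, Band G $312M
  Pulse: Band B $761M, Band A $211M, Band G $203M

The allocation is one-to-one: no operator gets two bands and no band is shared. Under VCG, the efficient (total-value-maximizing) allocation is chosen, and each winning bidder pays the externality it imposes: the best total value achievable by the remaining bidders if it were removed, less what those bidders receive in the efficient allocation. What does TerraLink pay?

TerraLink pays $558M.

Efficient allocation: OrbitCom→Band A ($947M), TerraLink→Band B ($964M), Pulse→Band G ($203M); total welfare W = $2114M.
TerraLink receives Band B at value $964M, so the others get W − 964 = $1150M.
Without TerraLink: best allocation of the remaining 2 bidders over all 3 bands is OrbitCom→Band A ($947M), Pulse→Band B ($761M), total $1708M.
VCG payment = (others' best without TerraLink) − (others' welfare with TerraLink) = 1708 − 1150 = $558M.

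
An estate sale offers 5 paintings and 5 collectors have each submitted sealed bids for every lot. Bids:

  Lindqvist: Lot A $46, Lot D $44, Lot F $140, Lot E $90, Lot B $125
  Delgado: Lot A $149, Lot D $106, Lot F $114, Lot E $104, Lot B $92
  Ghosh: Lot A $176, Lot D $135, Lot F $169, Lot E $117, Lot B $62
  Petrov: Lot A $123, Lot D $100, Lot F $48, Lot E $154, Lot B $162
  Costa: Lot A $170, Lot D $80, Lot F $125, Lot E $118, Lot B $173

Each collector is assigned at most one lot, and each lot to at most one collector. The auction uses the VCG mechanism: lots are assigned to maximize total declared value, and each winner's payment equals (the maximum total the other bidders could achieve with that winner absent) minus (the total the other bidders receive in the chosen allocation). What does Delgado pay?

Efficient allocation: Lindqvist→Lot F ($140), Delgado→Lot A ($149), Ghosh→Lot D ($135), Petrov→Lot E ($154), Costa→Lot B ($173); total welfare W = $751.
Delgado receives Lot A at value $149, so the others get W − 149 = $602.
Without Delgado: best allocation of the remaining 4 bidders over all 5 lots is Lindqvist→Lot F ($140), Ghosh→Lot A ($176), Petrov→Lot E ($154), Costa→Lot B ($173), total $643.
VCG payment = (others' best without Delgado) − (others' welfare with Delgado) = 643 − 602 = $41.

Delgado pays $41.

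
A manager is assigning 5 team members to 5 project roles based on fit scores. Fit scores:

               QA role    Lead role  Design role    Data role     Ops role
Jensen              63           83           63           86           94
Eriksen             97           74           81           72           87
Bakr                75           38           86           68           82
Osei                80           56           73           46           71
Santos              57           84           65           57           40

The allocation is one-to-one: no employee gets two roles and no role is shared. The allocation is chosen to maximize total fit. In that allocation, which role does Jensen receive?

This is a one-to-one assignment (maximum-weight bipartite matching).
Optimal: Jensen→Data role (86 pts), Eriksen→QA role (97 pts), Bakr→Design role (86 pts), Osei→Ops role (71 pts), Santos→Lead role (84 pts) — total 86+97+86+71+84 = 424 pts.
Row-greedy (each employee in turn takes its best remaining role) gives 390 pts, worse by 34.
Swapping Eriksen↔Jensen (Eriksen→Data role 72 pts, Jensen→QA role 63 pts) loses 48.
Every other assignment is strictly worse.
Jensen's own top role is Ops role (94 pts), but forcing Jensen→Ops role and reassigning the rest optimally gives only 416 pts — worse by 8.

Jensen receives Data role.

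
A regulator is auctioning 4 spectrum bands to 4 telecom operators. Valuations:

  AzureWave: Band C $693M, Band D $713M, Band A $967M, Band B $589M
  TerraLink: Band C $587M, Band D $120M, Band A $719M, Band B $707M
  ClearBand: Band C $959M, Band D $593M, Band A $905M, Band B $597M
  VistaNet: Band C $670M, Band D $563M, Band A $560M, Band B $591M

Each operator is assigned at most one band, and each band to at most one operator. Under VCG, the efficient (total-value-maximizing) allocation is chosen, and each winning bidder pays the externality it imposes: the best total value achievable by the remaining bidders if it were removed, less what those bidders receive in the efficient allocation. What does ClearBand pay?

Efficient allocation: AzureWave→Band A ($967M), TerraLink→Band B ($707M), ClearBand→Band C ($959M), VistaNet→Band D ($563M); total welfare W = $3196M.
ClearBand receives Band C at value $959M, so the others get W − 959 = $2237M.
Without ClearBand: best allocation of the remaining 3 bidders over all 4 bands is AzureWave→Band A ($967M), TerraLink→Band B ($707M), VistaNet→Band C ($670M), total $2344M.
VCG payment = (others' best without ClearBand) − (others' welfare with ClearBand) = 2344 − 2237 = $107M.

ClearBand pays $107M.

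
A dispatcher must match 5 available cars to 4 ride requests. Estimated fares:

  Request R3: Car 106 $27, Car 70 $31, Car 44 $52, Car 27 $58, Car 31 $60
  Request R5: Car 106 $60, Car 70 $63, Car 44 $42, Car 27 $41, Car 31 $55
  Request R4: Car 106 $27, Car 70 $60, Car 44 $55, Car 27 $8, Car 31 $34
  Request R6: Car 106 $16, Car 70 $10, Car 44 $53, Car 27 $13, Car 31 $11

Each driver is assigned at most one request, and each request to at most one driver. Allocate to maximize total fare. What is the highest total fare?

Maximum total: $233

This is the linear assignment problem.
Optimal: Car 31→Request R3 ($60), Car 106→Request R5 ($60), Car 70→Request R4 ($60), Car 44→Request R6 ($53) — total 60+60+60+53 = $233.
Max-entry greedy (repeatedly take the single best remaining cell) gives $194, worse by 39.
Next-best assignment: Car 27→Request R3, Car 106→Request R5, Car 70→Request R4, Car 44→Request R6 = $231.
Checked against all permutations: $233 is optimal.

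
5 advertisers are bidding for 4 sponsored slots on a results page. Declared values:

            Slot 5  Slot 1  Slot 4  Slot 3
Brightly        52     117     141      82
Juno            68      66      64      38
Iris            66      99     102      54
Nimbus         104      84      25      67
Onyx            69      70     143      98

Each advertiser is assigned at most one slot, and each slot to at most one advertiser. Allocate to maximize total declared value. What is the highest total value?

Optimal: Nimbus→Slot 5 ($104), Iris→Slot 1 ($99), Brightly→Slot 4 ($141), Onyx→Slot 3 ($98) — total 104+99+141+98 = $442.
Max-entry greedy (repeatedly take the single best remaining cell) gives $418, worse by 24.

Maximum total: $442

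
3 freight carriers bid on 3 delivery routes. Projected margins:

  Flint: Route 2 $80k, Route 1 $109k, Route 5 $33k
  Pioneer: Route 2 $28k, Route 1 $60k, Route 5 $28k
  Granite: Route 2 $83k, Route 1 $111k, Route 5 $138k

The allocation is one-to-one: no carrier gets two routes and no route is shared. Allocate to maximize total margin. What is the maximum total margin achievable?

Maximum total: $278k

Optimal: Flint→Route 2 ($80k), Pioneer→Route 1 ($60k), Granite→Route 5 ($138k) — total 80+60+138 = $278k.
Column-greedy (each route in turn goes to its best remaining carrier) gives $220k, worse by 58.
Next-best assignment: Flint→Route 1, Pioneer→Route 2, Granite→Route 5 = $275k.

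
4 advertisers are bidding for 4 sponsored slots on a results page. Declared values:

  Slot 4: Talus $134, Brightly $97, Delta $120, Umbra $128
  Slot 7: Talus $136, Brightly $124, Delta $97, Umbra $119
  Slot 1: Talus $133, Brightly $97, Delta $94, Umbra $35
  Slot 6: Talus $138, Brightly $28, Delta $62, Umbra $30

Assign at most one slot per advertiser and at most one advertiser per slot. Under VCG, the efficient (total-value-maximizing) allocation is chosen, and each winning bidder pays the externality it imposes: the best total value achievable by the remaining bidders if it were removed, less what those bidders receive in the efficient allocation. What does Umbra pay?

Efficient allocation: Talus→Slot 6 ($138), Brightly→Slot 7 ($124), Delta→Slot 1 ($94), Umbra→Slot 4 ($128); total welfare W = $484.
Umbra receives Slot 4 at value $128, so the others get W − 128 = $356.
Without Umbra: best allocation of the remaining 3 bidders over all 4 slots is Talus→Slot 6 ($138), Brightly→Slot 7 ($124), Delta→Slot 4 ($120), total $382.
VCG payment = (others' best without Umbra) − (others' welfare with Umbra) = 382 − 356 = $26.

Umbra pays $26.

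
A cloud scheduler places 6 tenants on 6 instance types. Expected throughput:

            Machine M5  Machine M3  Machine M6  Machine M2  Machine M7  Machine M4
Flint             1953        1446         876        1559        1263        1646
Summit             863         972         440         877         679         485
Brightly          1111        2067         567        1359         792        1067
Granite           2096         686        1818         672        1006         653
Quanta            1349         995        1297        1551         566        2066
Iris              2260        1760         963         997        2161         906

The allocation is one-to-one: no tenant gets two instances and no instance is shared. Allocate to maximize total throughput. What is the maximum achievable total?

Maximum total: 10942 ops/s

Optimal: Flint→Machine M5 (1953 ops/s), Summit→Machine M2 (877 ops/s), Brightly→Machine M3 (2067 ops/s), Granite→Machine M6 (1818 ops/s), Quanta→Machine M4 (2066 ops/s), Iris→Machine M7 (2161 ops/s) — total 1953+877+2067+1818+2066+2161 = 10942 ops/s.
Column-greedy (each instance in turn goes to its best remaining tenant) gives 10449 ops/s, worse by 493.
Swapping Summit↔Flint (Summit→Machine M5 863 ops/s, Flint→Machine M2 1559 ops/s) loses 408.
No other one-to-one assignment exceeds 10942 ops/s.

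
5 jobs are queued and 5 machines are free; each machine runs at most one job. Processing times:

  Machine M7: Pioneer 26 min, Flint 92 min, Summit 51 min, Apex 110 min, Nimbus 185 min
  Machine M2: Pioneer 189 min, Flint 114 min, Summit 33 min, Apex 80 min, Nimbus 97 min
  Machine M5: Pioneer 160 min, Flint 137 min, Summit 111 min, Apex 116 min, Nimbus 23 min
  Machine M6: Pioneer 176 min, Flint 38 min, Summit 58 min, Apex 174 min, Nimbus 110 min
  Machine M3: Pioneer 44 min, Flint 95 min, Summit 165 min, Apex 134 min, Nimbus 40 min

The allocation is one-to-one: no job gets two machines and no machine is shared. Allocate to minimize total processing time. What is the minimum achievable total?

Treat this as an assignment problem: match each job to one machine.
Optimal: Pioneer→Machine M3 (44 min), Flint→Machine M6 (38 min), Summit→Machine M7 (51 min), Apex→Machine M2 (80 min), Nimbus→Machine M5 (23 min) — total 44+38+51+80+23 = 236 min.
Row-greedy (each job in turn takes its cheapest remaining machine) gives 253 min, worse by 17.
Next-best assignment: Pioneer→Machine M3, Flint→Machine M6, Summit→Machine M2, Apex→Machine M7, Nimbus→Machine M5 = 248 min.
No other one-to-one assignment undercuts 236 min.

Minimum total: 236 min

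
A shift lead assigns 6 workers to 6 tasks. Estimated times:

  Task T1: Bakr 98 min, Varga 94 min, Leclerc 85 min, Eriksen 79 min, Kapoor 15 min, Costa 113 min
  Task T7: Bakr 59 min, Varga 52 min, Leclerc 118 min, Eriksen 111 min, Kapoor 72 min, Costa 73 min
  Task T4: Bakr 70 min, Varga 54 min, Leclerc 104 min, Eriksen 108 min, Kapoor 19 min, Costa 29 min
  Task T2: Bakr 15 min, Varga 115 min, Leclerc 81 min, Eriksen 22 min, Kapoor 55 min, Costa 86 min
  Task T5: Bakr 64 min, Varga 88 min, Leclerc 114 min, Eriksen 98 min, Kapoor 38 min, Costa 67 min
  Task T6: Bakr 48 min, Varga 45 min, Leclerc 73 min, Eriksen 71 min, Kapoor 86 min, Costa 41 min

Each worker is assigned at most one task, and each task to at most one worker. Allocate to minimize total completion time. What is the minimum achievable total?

This is a one-to-one assignment (minimum-cost bipartite matching).
Optimal: Bakr→Task T5 (64 min), Varga→Task T7 (52 min), Leclerc→Task T6 (73 min), Eriksen→Task T2 (22 min), Kapoor→Task T1 (15 min), Costa→Task T4 (29 min) — total 64+52+73+22+15+29 = 255 min.
Min-entry greedy (repeatedly take the single cheapest remaining cell) gives 320 min, worse by 65.
Next-best assignment: Bakr→Task T6, Varga→Task T7, Leclerc→Task T1, Eriksen→Task T2, Kapoor→Task T5, Costa→Task T4 = 274 min.
Every other assignment is strictly worse.

Minimum total: 255 min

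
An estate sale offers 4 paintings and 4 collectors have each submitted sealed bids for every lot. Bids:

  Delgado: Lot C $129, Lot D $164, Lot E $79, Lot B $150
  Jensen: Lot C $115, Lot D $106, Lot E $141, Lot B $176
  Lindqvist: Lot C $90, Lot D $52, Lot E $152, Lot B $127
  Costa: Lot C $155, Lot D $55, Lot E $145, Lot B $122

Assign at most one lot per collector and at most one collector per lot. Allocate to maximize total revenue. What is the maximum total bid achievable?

Treat this as an assignment problem: match each collector to one lot.
Optimal: Delgado→Lot D ($164), Jensen→Lot B ($176), Lindqvist→Lot E ($152), Costa→Lot C ($155) — total 164+176+152+155 = $647.
No other one-to-one assignment exceeds $647.

Max total: $647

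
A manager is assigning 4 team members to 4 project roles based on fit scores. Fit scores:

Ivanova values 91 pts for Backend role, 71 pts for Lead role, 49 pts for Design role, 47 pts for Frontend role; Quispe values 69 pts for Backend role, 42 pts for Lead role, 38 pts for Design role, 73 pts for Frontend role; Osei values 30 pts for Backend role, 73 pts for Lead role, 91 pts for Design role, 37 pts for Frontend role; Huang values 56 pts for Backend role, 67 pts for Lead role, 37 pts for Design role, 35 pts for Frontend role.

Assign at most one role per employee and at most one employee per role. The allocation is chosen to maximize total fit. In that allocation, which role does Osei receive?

Osei receives Design role.

This is a one-to-one assignment (maximum-weight bipartite matching).
Optimal: Ivanova→Backend role (91 pts), Quispe→Frontend role (73 pts), Osei→Design role (91 pts), Huang→Lead role (67 pts) — total 91+73+91+67 = 322 pts.
Column-greedy (each role in turn goes to its best remaining employee) gives 237 pts, worse by 85.
Next-best assignment: Ivanova→Lead role, Quispe→Frontend role, Osei→Design role, Huang→Backend role = 291 pts.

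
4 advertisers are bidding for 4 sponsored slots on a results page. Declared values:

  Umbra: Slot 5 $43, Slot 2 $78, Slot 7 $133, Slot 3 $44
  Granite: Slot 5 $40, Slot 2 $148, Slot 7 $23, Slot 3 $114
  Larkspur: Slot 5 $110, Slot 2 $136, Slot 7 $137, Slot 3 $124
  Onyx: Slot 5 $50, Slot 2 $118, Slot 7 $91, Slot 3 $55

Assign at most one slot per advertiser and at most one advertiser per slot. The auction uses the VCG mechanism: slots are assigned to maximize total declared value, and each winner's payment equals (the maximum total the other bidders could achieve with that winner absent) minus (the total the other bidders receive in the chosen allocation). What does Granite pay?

Granite pays $14.

Efficient allocation: Umbra→Slot 7 ($133), Granite→Slot 3 ($114), Larkspur→Slot 5 ($110), Onyx→Slot 2 ($118); total welfare W = $475.
Granite receives Slot 3 at value $114, so the others get W − 114 = $361.
Without Granite: best allocation of the remaining 3 bidders over all 4 slots is Umbra→Slot 7 ($133), Larkspur→Slot 3 ($124), Onyx→Slot 2 ($118), total $375.
VCG payment = (others' best without Granite) − (others' welfare with Granite) = 375 − 361 = $14.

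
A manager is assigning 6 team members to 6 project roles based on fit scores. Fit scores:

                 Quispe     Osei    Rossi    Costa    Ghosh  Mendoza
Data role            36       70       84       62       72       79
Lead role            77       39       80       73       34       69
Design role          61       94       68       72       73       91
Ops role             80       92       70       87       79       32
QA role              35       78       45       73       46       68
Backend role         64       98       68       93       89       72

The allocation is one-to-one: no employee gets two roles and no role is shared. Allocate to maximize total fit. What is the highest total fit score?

Maximum total: 506 pts

Treat this as an assignment problem: match each employee to one role.
Optimal: Quispe→Lead role (77 pts), Osei→Ops role (92 pts), Rossi→Data role (84 pts), Costa→QA role (73 pts), Ghosh→Backend role (89 pts), Mendoza→Design role (91 pts) — total 77+92+84+73+89+91 = 506 pts.
Column-greedy (each role in turn goes to its best remaining employee) gives 499 pts, worse by 7.
No other one-to-one assignment exceeds 506 pts.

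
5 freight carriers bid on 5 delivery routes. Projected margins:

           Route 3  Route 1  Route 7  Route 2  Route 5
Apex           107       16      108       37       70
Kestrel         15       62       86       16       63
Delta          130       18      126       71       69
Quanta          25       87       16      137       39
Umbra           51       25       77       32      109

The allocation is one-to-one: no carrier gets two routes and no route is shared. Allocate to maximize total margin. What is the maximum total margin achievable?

Optimal: Apex→Route 7 ($108k), Kestrel→Route 1 ($62k), Delta→Route 3 ($130k), Quanta→Route 2 ($137k), Umbra→Route 5 ($109k) — total 108+62+130+137+109 = $546k.
Column-greedy (each route in turn goes to its best remaining carrier) gives $420k, worse by 126.
Swapping Apex↔Umbra (Apex→Route 5 $70k, Umbra→Route 7 $77k) loses 70.

Maximum total: $546k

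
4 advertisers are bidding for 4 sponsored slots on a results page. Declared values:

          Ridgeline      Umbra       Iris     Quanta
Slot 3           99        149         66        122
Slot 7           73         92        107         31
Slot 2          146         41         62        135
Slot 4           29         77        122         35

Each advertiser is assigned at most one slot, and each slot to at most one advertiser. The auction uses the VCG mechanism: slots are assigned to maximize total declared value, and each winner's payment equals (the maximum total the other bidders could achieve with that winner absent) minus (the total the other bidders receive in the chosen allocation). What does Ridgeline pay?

Ridgeline pays $70.

Efficient allocation: Ridgeline→Slot 2 ($146), Umbra→Slot 7 ($92), Iris→Slot 4 ($122), Quanta→Slot 3 ($122); total welfare W = $482.
Ridgeline receives Slot 2 at value $146, so the others get W − 146 = $336.
Without Ridgeline: best allocation of the remaining 3 bidders over all 4 slots is Umbra→Slot 3 ($149), Iris→Slot 4 ($122), Quanta→Slot 2 ($135), total $406.
VCG payment = (others' best without Ridgeline) − (others' welfare with Ridgeline) = 406 − 336 = $70.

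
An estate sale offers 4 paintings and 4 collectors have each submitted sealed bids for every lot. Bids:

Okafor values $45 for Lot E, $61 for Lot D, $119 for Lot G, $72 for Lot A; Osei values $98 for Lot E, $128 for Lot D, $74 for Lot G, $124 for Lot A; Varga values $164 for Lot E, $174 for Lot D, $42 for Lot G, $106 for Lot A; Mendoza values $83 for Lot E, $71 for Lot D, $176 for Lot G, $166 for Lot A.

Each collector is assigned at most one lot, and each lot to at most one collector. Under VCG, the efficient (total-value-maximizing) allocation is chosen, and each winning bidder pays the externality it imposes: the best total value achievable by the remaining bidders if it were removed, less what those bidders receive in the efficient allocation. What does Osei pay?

Osei pays $10.

Efficient allocation: Okafor→Lot G ($119), Osei→Lot D ($128), Varga→Lot E ($164), Mendoza→Lot A ($166); total welfare W = $577.
Osei receives Lot D at value $128, so the others get W − 128 = $449.
Without Osei: best allocation of the remaining 3 bidders over all 4 lots is Okafor→Lot G ($119), Varga→Lot D ($174), Mendoza→Lot A ($166), total $459.
VCG payment = (others' best without Osei) − (others' welfare with Osei) = 459 − 449 = $10.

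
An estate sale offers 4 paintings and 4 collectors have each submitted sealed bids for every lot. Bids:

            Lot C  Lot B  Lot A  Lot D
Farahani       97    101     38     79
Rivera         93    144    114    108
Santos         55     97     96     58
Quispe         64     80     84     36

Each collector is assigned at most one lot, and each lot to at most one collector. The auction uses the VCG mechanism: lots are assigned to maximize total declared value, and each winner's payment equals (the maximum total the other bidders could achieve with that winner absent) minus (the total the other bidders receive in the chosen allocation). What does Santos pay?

Santos pays $36.

Efficient allocation: Farahani→Lot C ($97), Rivera→Lot D ($108), Santos→Lot B ($97), Quispe→Lot A ($84); total welfare W = $386.
Santos receives Lot B at value $97, so the others get W − 97 = $289.
Without Santos: best allocation of the remaining 3 bidders over all 4 lots is Farahani→Lot C ($97), Rivera→Lot B ($144), Quispe→Lot A ($84), total $325.
VCG payment = (others' best without Santos) − (others' welfare with Santos) = 325 − 289 = $36.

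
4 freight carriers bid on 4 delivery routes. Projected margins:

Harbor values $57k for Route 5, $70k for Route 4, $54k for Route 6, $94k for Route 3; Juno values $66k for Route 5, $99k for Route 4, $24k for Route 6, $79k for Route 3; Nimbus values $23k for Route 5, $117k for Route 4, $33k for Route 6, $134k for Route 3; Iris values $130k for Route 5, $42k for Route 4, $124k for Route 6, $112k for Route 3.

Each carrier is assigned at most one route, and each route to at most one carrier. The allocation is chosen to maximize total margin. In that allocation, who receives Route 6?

Optimal: Harbor→Route 6 ($54k), Juno→Route 4 ($99k), Nimbus→Route 3 ($134k), Iris→Route 5 ($130k) — total 54+99+134+130 = $417k.
Column-greedy (each route in turn goes to its best remaining carrier) gives $380k, worse by 37.
Swapping Iris↔Nimbus (Iris→Route 3 $112k, Nimbus→Route 5 $23k) loses 129.
Harbor's own top route is Route 3 ($94k), but forcing Harbor→Route 3 and reassigning the rest optimally gives only $401k — worse by 16.

Harbor receives Route 6.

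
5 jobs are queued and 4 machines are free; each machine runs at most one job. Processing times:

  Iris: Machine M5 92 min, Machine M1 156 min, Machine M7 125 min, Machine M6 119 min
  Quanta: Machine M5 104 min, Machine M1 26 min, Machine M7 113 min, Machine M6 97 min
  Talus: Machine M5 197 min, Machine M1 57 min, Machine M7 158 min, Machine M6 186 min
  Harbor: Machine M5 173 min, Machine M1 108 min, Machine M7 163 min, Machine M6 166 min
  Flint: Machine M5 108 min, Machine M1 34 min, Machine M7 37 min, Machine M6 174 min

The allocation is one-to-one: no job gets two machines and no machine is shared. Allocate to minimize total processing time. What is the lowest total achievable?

Minimum total: 283 min

Optimal: Iris→Machine M5 (92 min), Talus→Machine M1 (57 min), Flint→Machine M7 (37 min), Quanta→Machine M6 (97 min) — total 92+57+37+97 = 283 min.
Row-greedy (each job in turn takes its cheapest remaining machine) gives 442 min, worse by 159.
Swapping Iris↔Quanta (Iris→Machine M6 119 min, Quanta→Machine M5 104 min) adds 34.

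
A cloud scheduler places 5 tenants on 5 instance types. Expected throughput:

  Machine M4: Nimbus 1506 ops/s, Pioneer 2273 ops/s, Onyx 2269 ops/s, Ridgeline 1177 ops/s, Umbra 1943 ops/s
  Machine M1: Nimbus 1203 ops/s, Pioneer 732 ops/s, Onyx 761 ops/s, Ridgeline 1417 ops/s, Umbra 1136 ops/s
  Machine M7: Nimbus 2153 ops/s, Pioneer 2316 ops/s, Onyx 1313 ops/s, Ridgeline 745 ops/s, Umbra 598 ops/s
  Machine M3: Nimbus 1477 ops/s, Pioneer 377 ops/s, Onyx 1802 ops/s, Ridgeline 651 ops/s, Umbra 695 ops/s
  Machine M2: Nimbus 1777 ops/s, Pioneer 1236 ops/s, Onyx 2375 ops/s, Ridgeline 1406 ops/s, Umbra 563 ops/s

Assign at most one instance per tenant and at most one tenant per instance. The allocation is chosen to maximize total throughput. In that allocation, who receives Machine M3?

Nimbus receives Machine M3.

Optimal: Nimbus→Machine M3 (1477 ops/s), Pioneer→Machine M7 (2316 ops/s), Onyx→Machine M2 (2375 ops/s), Ridgeline→Machine M1 (1417 ops/s), Umbra→Machine M4 (1943 ops/s) — total 1477+2316+2375+1417+1943 = 9528 ops/s.
Column-greedy (each instance in turn goes to its best remaining tenant) gives 8208 ops/s, worse by 1320.
Next-best assignment: Nimbus→Machine M2, Pioneer→Machine M7, Onyx→Machine M3, Ridgeline→Machine M1, Umbra→Machine M4 = 9255 ops/s.
Nimbus's own top instance is Machine M7 (2153 ops/s), but forcing Nimbus→Machine M7 and reassigning the rest optimally gives only 8913 ops/s — worse by 615.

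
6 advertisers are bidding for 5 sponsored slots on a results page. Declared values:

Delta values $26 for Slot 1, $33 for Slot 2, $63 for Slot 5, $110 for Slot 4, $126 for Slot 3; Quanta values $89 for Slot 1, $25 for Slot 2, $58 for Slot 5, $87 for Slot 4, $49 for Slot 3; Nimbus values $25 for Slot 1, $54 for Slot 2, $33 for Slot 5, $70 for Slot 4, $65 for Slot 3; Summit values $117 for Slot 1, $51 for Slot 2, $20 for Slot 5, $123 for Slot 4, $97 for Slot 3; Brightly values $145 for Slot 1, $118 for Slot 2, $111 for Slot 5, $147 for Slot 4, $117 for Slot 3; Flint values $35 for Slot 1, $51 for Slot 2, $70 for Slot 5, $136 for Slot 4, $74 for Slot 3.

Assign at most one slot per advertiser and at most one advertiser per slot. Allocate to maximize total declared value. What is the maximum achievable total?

Optimal: Summit→Slot 1 ($117), Brightly→Slot 2 ($118), Quanta→Slot 5 ($58), Flint→Slot 4 ($136), Delta→Slot 3 ($126) — total 117+118+58+136+126 = $555.
Max-entry greedy (repeatedly take the single best remaining cell) gives $514, worse by 41.
Swapping Summit↔Brightly (Summit→Slot 2 $51, Brightly→Slot 1 $145) loses 39.
Every other assignment is strictly worse.

Max total: $555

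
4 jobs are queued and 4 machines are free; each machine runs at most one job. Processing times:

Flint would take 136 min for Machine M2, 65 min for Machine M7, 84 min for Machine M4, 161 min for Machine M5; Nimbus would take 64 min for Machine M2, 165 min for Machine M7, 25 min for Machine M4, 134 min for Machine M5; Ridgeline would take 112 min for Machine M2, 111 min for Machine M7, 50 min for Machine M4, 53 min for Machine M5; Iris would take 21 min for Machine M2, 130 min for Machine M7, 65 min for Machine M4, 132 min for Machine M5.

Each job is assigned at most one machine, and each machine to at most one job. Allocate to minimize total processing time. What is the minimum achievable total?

Optimal: Flint→Machine M7 (65 min), Nimbus→Machine M4 (25 min), Ridgeline→Machine M5 (53 min), Iris→Machine M2 (21 min) — total 65+25+53+21 = 164 min.

Min total: 164 min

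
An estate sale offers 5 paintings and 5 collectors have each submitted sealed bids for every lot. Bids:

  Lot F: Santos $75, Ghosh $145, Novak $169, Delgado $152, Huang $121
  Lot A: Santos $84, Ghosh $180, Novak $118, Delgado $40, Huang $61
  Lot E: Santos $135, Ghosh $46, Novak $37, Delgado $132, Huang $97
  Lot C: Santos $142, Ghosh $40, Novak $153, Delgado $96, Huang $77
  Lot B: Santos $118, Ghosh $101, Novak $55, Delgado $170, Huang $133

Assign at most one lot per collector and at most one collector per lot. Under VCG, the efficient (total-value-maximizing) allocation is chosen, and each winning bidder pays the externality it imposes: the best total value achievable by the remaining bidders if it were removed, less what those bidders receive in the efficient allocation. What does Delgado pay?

Efficient allocation: Santos→Lot E ($135), Ghosh→Lot A ($180), Novak→Lot C ($153), Delgado→Lot B ($170), Huang→Lot F ($121); total welfare W = $759.
Delgado receives Lot B at value $170, so the others get W − 170 = $589.
Without Delgado: best allocation of the remaining 4 bidders over all 5 lots is Santos→Lot C ($142), Ghosh→Lot A ($180), Novak→Lot F ($169), Huang→Lot B ($133), total $624.
VCG payment = (others' best without Delgado) − (others' welfare with Delgado) = 624 − 589 = $35.

Delgado pays $35.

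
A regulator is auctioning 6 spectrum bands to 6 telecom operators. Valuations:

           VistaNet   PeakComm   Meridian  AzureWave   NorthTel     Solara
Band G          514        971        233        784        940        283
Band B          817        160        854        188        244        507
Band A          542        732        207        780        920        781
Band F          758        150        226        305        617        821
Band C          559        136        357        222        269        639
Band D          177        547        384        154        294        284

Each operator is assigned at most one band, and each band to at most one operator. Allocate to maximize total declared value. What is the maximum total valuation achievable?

Maximum total: $4518M

This is the linear assignment problem.
Optimal: VistaNet→Band F ($758M), PeakComm→Band D ($547M), Meridian→Band B ($854M), AzureWave→Band A ($780M), NorthTel→Band G ($940M), Solara→Band C ($639M) — total 758+547+854+780+940+639 = $4518M.
Row-greedy (each operator in turn takes its best remaining band) gives $4208M, worse by 310.
Next-best assignment: VistaNet→Band F, PeakComm→Band D, Meridian→Band B, AzureWave→Band G, NorthTel→Band A, Solara→Band C = $4502M.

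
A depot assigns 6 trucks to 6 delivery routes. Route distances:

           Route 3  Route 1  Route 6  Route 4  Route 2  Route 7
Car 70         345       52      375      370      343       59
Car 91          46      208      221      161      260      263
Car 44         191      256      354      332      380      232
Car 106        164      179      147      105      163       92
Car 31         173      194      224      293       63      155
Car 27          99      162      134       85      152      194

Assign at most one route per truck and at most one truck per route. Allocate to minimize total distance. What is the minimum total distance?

Minimum total: 625 km

Optimal: Car 70→Route 1 (52 km), Car 91→Route 3 (46 km), Car 44→Route 7 (232 km), Car 106→Route 6 (147 km), Car 31→Route 2 (63 km), Car 27→Route 4 (85 km) — total 52+46+232+147+63+85 = 625 km.
Row-greedy (each truck in turn takes its cheapest remaining route) gives 632 km, worse by 7.
Swapping Car 91↔Car 44 (Car 91→Route 7 263 km, Car 44→Route 3 191 km) adds 176.
No other one-to-one assignment undercuts 625 km.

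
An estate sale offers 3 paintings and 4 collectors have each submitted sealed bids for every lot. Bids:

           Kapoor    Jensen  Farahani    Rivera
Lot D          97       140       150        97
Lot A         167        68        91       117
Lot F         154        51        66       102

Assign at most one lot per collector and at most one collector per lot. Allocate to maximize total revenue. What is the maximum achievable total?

Maximum total: $421

Optimal: Farahani→Lot D ($150), Rivera→Lot A ($117), Kapoor→Lot F ($154) — total 150+117+154 = $421.
Column-greedy (each lot in turn goes to its best remaining collector) gives $419, worse by 2.
Next-best assignment: Farahani→Lot D, Kapoor→Lot A, Rivera→Lot F = $419.
No other one-to-one assignment exceeds $421.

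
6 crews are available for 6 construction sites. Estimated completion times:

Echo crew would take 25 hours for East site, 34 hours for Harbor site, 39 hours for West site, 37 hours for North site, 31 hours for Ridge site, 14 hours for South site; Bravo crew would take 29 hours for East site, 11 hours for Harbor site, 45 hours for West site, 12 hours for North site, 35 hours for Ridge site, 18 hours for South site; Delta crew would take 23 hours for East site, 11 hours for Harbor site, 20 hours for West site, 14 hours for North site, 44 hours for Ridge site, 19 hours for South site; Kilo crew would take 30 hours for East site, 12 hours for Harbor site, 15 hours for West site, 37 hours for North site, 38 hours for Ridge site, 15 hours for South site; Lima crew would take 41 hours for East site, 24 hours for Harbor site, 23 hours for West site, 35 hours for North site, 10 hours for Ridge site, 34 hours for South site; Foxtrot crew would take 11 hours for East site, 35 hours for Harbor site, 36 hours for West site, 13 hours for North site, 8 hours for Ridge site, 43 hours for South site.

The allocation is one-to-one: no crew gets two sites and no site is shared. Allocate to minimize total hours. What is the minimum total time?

Optimal: Echo crew→South site (14 hours), Bravo crew→North site (12 hours), Delta crew→Harbor site (11 hours), Kilo crew→West site (15 hours), Lima crew→Ridge site (10 hours), Foxtrot crew→East site (11 hours) — total 14+12+11+15+10+11 = 73 hours.
Min-entry greedy (repeatedly take the single cheapest remaining cell) gives 103 hours, worse by 30.
Next-best assignment: Echo crew→South site, Bravo crew→Harbor site, Delta crew→North site, Kilo crew→West site, Lima crew→Ridge site, Foxtrot crew→East site = 75 hours.
No other one-to-one assignment undercuts 73 hours.

Minimum total: 73 hours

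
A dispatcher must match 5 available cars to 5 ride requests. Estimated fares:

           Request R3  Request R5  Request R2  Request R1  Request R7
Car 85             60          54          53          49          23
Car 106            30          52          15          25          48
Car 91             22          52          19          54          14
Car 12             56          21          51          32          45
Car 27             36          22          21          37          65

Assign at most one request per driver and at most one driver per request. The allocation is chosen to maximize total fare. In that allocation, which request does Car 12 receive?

Optimal: Car 85→Request R3 ($60), Car 106→Request R5 ($52), Car 91→Request R1 ($54), Car 12→Request R2 ($51), Car 27→Request R7 ($65) — total 60+52+54+51+65 = $282.
No other one-to-one assignment exceeds $282.
Car 12's own top request is Request R3 ($56), but forcing Car 12→Request R3 and reassigning the rest optimally gives only $280 — worse by 2.

Car 12 receives Request R2.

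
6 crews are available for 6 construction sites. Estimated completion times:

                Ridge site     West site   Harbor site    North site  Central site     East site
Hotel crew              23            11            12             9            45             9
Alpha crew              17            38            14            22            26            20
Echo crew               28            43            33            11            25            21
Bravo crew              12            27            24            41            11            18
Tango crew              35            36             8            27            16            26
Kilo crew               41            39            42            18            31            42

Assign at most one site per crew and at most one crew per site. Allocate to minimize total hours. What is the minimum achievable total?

Minimum total: 86 hours

Treat this as an assignment problem: match each crew to one site.
Optimal: Hotel crew→West site (11 hours), Alpha crew→Ridge site (17 hours), Echo crew→East site (21 hours), Bravo crew→Central site (11 hours), Tango crew→Harbor site (8 hours), Kilo crew→North site (18 hours) — total 11+17+21+11+8+18 = 86 hours.
Column-greedy (each site in turn goes to its cheapest remaining crew) gives 110 hours, worse by 24.
Swapping Alpha crew↔Tango crew (Alpha crew→Harbor site 14 hours, Tango crew→Ridge site 35 hours) adds 24.
No other one-to-one assignment undercuts 86 hours.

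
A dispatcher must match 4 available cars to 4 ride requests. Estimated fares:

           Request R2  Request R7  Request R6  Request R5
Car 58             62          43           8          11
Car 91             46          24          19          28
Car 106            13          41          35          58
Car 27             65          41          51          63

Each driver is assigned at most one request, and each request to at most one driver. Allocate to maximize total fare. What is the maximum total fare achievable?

Max total: $198

Optimal: Car 58→Request R7 ($43), Car 91→Request R2 ($46), Car 106→Request R5 ($58), Car 27→Request R6 ($51) — total 43+46+58+51 = $198.
Next-best assignment: Car 58→Request R2, Car 91→Request R7, Car 106→Request R5, Car 27→Request R6 = $195.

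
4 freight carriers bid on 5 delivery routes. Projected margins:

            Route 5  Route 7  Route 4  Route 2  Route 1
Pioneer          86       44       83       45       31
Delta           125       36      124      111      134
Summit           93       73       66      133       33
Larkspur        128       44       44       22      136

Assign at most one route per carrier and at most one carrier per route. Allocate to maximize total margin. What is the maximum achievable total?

Maximum total: $479k

Treat this as an assignment problem: match each carrier to one route.
Optimal: Pioneer→Route 5 ($86k), Delta→Route 4 ($124k), Summit→Route 2 ($133k), Larkspur→Route 1 ($136k) — total 86+124+133+136 = $479k.
Row-greedy (each carrier in turn takes its best remaining route) gives $397k, worse by 82.
Next-best assignment: Pioneer→Route 4, Delta→Route 1, Summit→Route 2, Larkspur→Route 5 = $478k.
Swapping Larkspur↔Pioneer (Larkspur→Route 5 $128k, Pioneer→Route 1 $31k) loses 63.
No other one-to-one assignment exceeds $479k.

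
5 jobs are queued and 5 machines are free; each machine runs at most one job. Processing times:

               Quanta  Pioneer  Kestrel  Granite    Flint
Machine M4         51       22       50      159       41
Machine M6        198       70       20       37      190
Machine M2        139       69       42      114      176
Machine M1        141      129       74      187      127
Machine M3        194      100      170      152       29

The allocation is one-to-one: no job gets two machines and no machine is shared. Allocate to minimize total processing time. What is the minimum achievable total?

Min total: 260 min

This is the linear assignment problem.
Optimal: Quanta→Machine M4 (51 min), Pioneer→Machine M2 (69 min), Kestrel→Machine M1 (74 min), Granite→Machine M6 (37 min), Flint→Machine M3 (29 min) — total 51+69+74+37+29 = 260 min.
Column-greedy (each machine in turn goes to its cheapest remaining job) gives 477 min, worse by 217.
Next-best assignment: Quanta→Machine M1, Pioneer→Machine M4, Kestrel→Machine M2, Granite→Machine M6, Flint→Machine M3 = 271 min.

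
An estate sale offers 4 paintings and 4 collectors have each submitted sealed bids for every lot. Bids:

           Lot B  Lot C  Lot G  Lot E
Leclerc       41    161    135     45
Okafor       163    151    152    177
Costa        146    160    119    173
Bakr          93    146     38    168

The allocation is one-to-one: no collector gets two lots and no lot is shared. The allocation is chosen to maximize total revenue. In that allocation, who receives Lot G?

Optimal: Leclerc→Lot C ($161), Okafor→Lot G ($152), Costa→Lot B ($146), Bakr→Lot E ($168) — total 161+152+146+168 = $627.
Max-entry greedy (repeatedly take the single best remaining cell) gives $522, worse by 105.
Next-best assignment: Leclerc→Lot G, Okafor→Lot B, Costa→Lot C, Bakr→Lot E = $626.
Okafor's own top lot is Lot E ($177), but forcing Okafor→Lot E and reassigning the rest optimally gives only $604 — worse by 23.

Okafor receives Lot G.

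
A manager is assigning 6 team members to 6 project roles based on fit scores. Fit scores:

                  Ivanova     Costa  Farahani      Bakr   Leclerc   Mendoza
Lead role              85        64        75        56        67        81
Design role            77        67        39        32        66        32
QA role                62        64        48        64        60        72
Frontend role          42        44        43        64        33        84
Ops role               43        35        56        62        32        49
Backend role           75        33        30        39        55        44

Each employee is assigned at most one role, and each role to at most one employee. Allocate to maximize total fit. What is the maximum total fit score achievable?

This is the linear assignment problem.
Optimal: Ivanova→Backend role (75 pts), Costa→QA role (64 pts), Farahani→Lead role (75 pts), Bakr→Ops role (62 pts), Leclerc→Design role (66 pts), Mendoza→Frontend role (84 pts) — total 75+64+75+62+66+84 = 426 pts.
Column-greedy (each role in turn goes to its best remaining employee) gives 399 pts, worse by 27.
Every other assignment is strictly worse.

Max total: 426 pts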